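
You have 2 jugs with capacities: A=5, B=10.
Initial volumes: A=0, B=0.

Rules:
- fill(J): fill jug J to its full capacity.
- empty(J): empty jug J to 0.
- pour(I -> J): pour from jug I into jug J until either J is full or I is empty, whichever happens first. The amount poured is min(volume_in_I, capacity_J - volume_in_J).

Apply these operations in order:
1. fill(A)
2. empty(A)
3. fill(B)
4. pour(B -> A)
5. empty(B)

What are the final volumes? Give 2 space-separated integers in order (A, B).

Step 1: fill(A) -> (A=5 B=0)
Step 2: empty(A) -> (A=0 B=0)
Step 3: fill(B) -> (A=0 B=10)
Step 4: pour(B -> A) -> (A=5 B=5)
Step 5: empty(B) -> (A=5 B=0)

Answer: 5 0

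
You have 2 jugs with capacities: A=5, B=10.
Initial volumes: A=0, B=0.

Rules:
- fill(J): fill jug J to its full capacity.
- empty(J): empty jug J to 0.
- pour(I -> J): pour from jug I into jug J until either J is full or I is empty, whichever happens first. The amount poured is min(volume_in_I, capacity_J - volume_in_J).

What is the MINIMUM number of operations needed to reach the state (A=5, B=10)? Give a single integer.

BFS from (A=0, B=0). One shortest path:
  1. fill(A) -> (A=5 B=0)
  2. fill(B) -> (A=5 B=10)
Reached target in 2 moves.

Answer: 2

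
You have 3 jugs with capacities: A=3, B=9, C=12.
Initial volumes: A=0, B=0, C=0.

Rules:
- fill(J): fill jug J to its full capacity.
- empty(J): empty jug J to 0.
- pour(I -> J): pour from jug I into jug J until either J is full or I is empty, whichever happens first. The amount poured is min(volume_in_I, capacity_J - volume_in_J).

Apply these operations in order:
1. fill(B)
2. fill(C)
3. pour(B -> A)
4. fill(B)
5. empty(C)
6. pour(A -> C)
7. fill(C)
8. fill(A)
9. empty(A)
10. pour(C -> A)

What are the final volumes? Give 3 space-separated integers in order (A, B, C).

Step 1: fill(B) -> (A=0 B=9 C=0)
Step 2: fill(C) -> (A=0 B=9 C=12)
Step 3: pour(B -> A) -> (A=3 B=6 C=12)
Step 4: fill(B) -> (A=3 B=9 C=12)
Step 5: empty(C) -> (A=3 B=9 C=0)
Step 6: pour(A -> C) -> (A=0 B=9 C=3)
Step 7: fill(C) -> (A=0 B=9 C=12)
Step 8: fill(A) -> (A=3 B=9 C=12)
Step 9: empty(A) -> (A=0 B=9 C=12)
Step 10: pour(C -> A) -> (A=3 B=9 C=9)

Answer: 3 9 9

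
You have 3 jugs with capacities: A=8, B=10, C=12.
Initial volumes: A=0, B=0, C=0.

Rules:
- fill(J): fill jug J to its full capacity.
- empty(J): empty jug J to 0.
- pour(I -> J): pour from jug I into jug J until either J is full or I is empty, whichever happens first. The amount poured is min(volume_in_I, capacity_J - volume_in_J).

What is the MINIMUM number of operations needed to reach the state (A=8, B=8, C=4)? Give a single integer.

Answer: 4

Derivation:
BFS from (A=0, B=0, C=0). One shortest path:
  1. fill(A) -> (A=8 B=0 C=0)
  2. fill(C) -> (A=8 B=0 C=12)
  3. pour(A -> B) -> (A=0 B=8 C=12)
  4. pour(C -> A) -> (A=8 B=8 C=4)
Reached target in 4 moves.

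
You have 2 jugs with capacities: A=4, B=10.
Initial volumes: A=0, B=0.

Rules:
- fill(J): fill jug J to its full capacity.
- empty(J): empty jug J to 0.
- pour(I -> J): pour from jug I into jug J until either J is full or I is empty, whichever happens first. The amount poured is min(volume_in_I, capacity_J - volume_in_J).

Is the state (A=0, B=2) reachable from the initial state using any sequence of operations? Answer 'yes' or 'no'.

BFS from (A=0, B=0):
  1. fill(B) -> (A=0 B=10)
  2. pour(B -> A) -> (A=4 B=6)
  3. empty(A) -> (A=0 B=6)
  4. pour(B -> A) -> (A=4 B=2)
  5. empty(A) -> (A=0 B=2)
Target reached → yes.

Answer: yes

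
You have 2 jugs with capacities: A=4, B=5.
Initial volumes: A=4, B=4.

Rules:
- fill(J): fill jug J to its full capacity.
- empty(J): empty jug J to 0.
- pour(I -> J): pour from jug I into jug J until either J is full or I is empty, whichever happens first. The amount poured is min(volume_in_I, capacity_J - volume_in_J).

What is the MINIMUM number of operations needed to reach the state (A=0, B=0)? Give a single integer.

Answer: 2

Derivation:
BFS from (A=4, B=4). One shortest path:
  1. empty(A) -> (A=0 B=4)
  2. empty(B) -> (A=0 B=0)
Reached target in 2 moves.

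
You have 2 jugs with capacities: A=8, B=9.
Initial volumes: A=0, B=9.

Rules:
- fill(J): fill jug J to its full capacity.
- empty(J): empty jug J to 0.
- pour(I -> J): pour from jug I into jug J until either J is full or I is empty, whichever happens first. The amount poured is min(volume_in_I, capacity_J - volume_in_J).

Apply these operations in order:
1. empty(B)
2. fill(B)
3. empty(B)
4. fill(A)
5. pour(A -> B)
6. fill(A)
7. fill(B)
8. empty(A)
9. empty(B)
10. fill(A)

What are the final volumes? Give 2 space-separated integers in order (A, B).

Step 1: empty(B) -> (A=0 B=0)
Step 2: fill(B) -> (A=0 B=9)
Step 3: empty(B) -> (A=0 B=0)
Step 4: fill(A) -> (A=8 B=0)
Step 5: pour(A -> B) -> (A=0 B=8)
Step 6: fill(A) -> (A=8 B=8)
Step 7: fill(B) -> (A=8 B=9)
Step 8: empty(A) -> (A=0 B=9)
Step 9: empty(B) -> (A=0 B=0)
Step 10: fill(A) -> (A=8 B=0)

Answer: 8 0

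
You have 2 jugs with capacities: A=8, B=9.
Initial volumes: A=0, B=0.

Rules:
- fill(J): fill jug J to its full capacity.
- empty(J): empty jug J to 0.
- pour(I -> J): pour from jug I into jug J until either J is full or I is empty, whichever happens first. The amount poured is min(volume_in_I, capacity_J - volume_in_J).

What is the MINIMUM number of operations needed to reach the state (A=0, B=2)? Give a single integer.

Answer: 7

Derivation:
BFS from (A=0, B=0). One shortest path:
  1. fill(B) -> (A=0 B=9)
  2. pour(B -> A) -> (A=8 B=1)
  3. empty(A) -> (A=0 B=1)
  4. pour(B -> A) -> (A=1 B=0)
  5. fill(B) -> (A=1 B=9)
  6. pour(B -> A) -> (A=8 B=2)
  7. empty(A) -> (A=0 B=2)
Reached target in 7 moves.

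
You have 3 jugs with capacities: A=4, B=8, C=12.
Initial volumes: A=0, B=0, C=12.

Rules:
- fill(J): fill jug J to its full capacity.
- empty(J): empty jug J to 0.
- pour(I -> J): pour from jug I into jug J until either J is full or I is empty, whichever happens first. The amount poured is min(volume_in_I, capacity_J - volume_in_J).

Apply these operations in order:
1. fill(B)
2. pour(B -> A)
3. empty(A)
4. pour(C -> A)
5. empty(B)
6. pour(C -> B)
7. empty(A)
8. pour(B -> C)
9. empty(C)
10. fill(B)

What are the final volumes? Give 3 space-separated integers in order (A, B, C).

Step 1: fill(B) -> (A=0 B=8 C=12)
Step 2: pour(B -> A) -> (A=4 B=4 C=12)
Step 3: empty(A) -> (A=0 B=4 C=12)
Step 4: pour(C -> A) -> (A=4 B=4 C=8)
Step 5: empty(B) -> (A=4 B=0 C=8)
Step 6: pour(C -> B) -> (A=4 B=8 C=0)
Step 7: empty(A) -> (A=0 B=8 C=0)
Step 8: pour(B -> C) -> (A=0 B=0 C=8)
Step 9: empty(C) -> (A=0 B=0 C=0)
Step 10: fill(B) -> (A=0 B=8 C=0)

Answer: 0 8 0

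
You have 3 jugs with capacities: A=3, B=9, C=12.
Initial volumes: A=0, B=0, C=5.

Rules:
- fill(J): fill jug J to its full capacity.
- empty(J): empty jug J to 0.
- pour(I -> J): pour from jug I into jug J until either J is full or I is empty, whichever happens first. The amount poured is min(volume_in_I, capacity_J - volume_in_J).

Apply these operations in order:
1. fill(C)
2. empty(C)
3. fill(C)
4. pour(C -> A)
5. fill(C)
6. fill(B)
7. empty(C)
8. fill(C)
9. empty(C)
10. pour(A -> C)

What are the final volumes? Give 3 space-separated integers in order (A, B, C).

Step 1: fill(C) -> (A=0 B=0 C=12)
Step 2: empty(C) -> (A=0 B=0 C=0)
Step 3: fill(C) -> (A=0 B=0 C=12)
Step 4: pour(C -> A) -> (A=3 B=0 C=9)
Step 5: fill(C) -> (A=3 B=0 C=12)
Step 6: fill(B) -> (A=3 B=9 C=12)
Step 7: empty(C) -> (A=3 B=9 C=0)
Step 8: fill(C) -> (A=3 B=9 C=12)
Step 9: empty(C) -> (A=3 B=9 C=0)
Step 10: pour(A -> C) -> (A=0 B=9 C=3)

Answer: 0 9 3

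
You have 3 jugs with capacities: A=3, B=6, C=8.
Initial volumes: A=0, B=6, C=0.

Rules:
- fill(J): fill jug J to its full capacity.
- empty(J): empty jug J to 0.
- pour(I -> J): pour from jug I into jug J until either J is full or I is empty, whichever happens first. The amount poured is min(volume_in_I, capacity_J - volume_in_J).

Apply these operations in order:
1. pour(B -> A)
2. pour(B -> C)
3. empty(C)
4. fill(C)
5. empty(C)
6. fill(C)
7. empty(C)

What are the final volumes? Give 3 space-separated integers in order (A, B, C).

Step 1: pour(B -> A) -> (A=3 B=3 C=0)
Step 2: pour(B -> C) -> (A=3 B=0 C=3)
Step 3: empty(C) -> (A=3 B=0 C=0)
Step 4: fill(C) -> (A=3 B=0 C=8)
Step 5: empty(C) -> (A=3 B=0 C=0)
Step 6: fill(C) -> (A=3 B=0 C=8)
Step 7: empty(C) -> (A=3 B=0 C=0)

Answer: 3 0 0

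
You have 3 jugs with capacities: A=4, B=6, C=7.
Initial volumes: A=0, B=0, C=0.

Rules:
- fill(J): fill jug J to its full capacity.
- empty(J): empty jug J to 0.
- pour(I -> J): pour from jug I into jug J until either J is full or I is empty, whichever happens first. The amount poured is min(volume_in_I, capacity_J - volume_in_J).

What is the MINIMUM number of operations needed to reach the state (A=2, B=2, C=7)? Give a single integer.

Answer: 6

Derivation:
BFS from (A=0, B=0, C=0). One shortest path:
  1. fill(A) -> (A=4 B=0 C=0)
  2. fill(C) -> (A=4 B=0 C=7)
  3. pour(A -> B) -> (A=0 B=4 C=7)
  4. pour(C -> A) -> (A=4 B=4 C=3)
  5. pour(A -> B) -> (A=2 B=6 C=3)
  6. pour(B -> C) -> (A=2 B=2 C=7)
Reached target in 6 moves.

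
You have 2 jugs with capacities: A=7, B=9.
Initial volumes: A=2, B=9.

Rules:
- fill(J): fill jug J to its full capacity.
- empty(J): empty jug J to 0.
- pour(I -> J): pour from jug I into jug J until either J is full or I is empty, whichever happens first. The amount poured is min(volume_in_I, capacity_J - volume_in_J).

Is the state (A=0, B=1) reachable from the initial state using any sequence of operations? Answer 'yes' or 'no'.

BFS from (A=2, B=9):
  1. pour(B -> A) -> (A=7 B=4)
  2. empty(A) -> (A=0 B=4)
  3. pour(B -> A) -> (A=4 B=0)
  4. fill(B) -> (A=4 B=9)
  5. pour(B -> A) -> (A=7 B=6)
  6. empty(A) -> (A=0 B=6)
  7. pour(B -> A) -> (A=6 B=0)
  8. fill(B) -> (A=6 B=9)
  9. pour(B -> A) -> (A=7 B=8)
  10. empty(A) -> (A=0 B=8)
  11. pour(B -> A) -> (A=7 B=1)
  12. empty(A) -> (A=0 B=1)
Target reached → yes.

Answer: yes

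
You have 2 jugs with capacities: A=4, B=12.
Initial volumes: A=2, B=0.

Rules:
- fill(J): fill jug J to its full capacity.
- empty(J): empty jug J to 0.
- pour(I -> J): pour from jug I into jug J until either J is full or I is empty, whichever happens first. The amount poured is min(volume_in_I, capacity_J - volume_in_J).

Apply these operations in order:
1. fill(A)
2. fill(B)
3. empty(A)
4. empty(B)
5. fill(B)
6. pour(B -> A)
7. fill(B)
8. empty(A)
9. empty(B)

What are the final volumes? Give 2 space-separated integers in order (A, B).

Step 1: fill(A) -> (A=4 B=0)
Step 2: fill(B) -> (A=4 B=12)
Step 3: empty(A) -> (A=0 B=12)
Step 4: empty(B) -> (A=0 B=0)
Step 5: fill(B) -> (A=0 B=12)
Step 6: pour(B -> A) -> (A=4 B=8)
Step 7: fill(B) -> (A=4 B=12)
Step 8: empty(A) -> (A=0 B=12)
Step 9: empty(B) -> (A=0 B=0)

Answer: 0 0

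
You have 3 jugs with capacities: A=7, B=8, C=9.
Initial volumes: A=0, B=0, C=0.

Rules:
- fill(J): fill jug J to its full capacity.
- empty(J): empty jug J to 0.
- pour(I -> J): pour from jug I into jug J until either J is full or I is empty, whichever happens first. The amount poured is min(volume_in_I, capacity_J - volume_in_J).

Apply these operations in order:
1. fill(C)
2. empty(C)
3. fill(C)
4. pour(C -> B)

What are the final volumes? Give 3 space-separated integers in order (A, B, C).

Step 1: fill(C) -> (A=0 B=0 C=9)
Step 2: empty(C) -> (A=0 B=0 C=0)
Step 3: fill(C) -> (A=0 B=0 C=9)
Step 4: pour(C -> B) -> (A=0 B=8 C=1)

Answer: 0 8 1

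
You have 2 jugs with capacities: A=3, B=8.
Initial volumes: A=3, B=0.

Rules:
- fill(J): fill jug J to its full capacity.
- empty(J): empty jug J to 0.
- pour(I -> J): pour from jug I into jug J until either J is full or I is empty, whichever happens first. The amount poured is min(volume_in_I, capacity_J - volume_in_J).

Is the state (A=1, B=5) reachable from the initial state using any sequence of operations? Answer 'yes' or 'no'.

Answer: no

Derivation:
BFS explored all 22 reachable states.
Reachable set includes: (0,0), (0,1), (0,2), (0,3), (0,4), (0,5), (0,6), (0,7), (0,8), (1,0), (1,8), (2,0) ...
Target (A=1, B=5) not in reachable set → no.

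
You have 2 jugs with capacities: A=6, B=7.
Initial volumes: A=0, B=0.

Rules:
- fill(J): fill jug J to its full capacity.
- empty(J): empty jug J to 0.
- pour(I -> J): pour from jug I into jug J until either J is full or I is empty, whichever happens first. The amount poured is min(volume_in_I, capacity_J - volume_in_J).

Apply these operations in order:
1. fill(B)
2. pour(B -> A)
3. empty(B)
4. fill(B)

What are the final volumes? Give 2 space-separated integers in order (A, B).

Answer: 6 7

Derivation:
Step 1: fill(B) -> (A=0 B=7)
Step 2: pour(B -> A) -> (A=6 B=1)
Step 3: empty(B) -> (A=6 B=0)
Step 4: fill(B) -> (A=6 B=7)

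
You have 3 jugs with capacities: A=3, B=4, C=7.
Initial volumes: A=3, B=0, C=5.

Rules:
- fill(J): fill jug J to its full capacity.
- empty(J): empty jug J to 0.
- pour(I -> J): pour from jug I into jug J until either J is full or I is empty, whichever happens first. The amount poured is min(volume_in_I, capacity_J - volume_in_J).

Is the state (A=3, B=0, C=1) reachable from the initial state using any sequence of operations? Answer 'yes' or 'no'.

Answer: yes

Derivation:
BFS from (A=3, B=0, C=5):
  1. pour(C -> B) -> (A=3 B=4 C=1)
  2. empty(B) -> (A=3 B=0 C=1)
Target reached → yes.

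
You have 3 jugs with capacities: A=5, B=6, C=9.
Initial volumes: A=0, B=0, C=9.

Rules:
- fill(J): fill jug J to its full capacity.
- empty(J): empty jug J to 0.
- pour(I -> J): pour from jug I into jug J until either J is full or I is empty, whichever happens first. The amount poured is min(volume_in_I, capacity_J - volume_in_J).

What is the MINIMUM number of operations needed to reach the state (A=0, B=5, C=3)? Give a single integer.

BFS from (A=0, B=0, C=9). One shortest path:
  1. fill(A) -> (A=5 B=0 C=9)
  2. pour(C -> B) -> (A=5 B=6 C=3)
  3. empty(B) -> (A=5 B=0 C=3)
  4. pour(A -> B) -> (A=0 B=5 C=3)
Reached target in 4 moves.

Answer: 4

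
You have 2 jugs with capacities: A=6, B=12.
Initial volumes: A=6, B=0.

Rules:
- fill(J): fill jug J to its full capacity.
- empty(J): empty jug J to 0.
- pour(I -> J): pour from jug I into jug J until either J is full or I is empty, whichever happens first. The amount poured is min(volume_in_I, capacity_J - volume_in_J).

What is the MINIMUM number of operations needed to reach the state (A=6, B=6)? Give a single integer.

BFS from (A=6, B=0). One shortest path:
  1. pour(A -> B) -> (A=0 B=6)
  2. fill(A) -> (A=6 B=6)
Reached target in 2 moves.

Answer: 2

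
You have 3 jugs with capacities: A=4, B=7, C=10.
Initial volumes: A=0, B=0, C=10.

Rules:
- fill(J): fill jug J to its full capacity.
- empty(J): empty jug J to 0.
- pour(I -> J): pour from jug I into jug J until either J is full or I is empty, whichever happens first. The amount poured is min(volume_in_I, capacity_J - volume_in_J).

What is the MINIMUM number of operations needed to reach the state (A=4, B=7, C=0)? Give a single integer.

Answer: 3

Derivation:
BFS from (A=0, B=0, C=10). One shortest path:
  1. fill(A) -> (A=4 B=0 C=10)
  2. fill(B) -> (A=4 B=7 C=10)
  3. empty(C) -> (A=4 B=7 C=0)
Reached target in 3 moves.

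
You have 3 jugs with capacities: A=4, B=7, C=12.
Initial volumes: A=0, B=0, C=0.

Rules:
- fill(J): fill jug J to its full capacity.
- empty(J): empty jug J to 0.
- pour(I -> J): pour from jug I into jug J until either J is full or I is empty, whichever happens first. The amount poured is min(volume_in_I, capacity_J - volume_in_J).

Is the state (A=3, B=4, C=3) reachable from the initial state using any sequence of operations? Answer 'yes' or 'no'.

BFS explored all 322 reachable states.
Reachable set includes: (0,0,0), (0,0,1), (0,0,2), (0,0,3), (0,0,4), (0,0,5), (0,0,6), (0,0,7), (0,0,8), (0,0,9), (0,0,10), (0,0,11) ...
Target (A=3, B=4, C=3) not in reachable set → no.

Answer: no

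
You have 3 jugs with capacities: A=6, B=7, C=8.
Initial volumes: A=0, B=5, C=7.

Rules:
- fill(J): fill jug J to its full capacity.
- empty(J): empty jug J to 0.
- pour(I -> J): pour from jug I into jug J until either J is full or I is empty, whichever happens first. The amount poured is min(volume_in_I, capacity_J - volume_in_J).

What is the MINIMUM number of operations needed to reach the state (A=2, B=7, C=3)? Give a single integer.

Answer: 8

Derivation:
BFS from (A=0, B=5, C=7). One shortest path:
  1. pour(B -> C) -> (A=0 B=4 C=8)
  2. pour(C -> A) -> (A=6 B=4 C=2)
  3. pour(A -> B) -> (A=3 B=7 C=2)
  4. empty(B) -> (A=3 B=0 C=2)
  5. pour(A -> B) -> (A=0 B=3 C=2)
  6. pour(C -> A) -> (A=2 B=3 C=0)
  7. pour(B -> C) -> (A=2 B=0 C=3)
  8. fill(B) -> (A=2 B=7 C=3)
Reached target in 8 moves.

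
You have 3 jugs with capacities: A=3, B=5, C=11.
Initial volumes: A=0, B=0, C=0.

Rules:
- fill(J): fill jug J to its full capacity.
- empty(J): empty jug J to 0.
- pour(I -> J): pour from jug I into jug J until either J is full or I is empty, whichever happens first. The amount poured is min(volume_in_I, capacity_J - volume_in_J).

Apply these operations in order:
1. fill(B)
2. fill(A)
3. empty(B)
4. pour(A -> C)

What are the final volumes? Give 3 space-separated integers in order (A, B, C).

Step 1: fill(B) -> (A=0 B=5 C=0)
Step 2: fill(A) -> (A=3 B=5 C=0)
Step 3: empty(B) -> (A=3 B=0 C=0)
Step 4: pour(A -> C) -> (A=0 B=0 C=3)

Answer: 0 0 3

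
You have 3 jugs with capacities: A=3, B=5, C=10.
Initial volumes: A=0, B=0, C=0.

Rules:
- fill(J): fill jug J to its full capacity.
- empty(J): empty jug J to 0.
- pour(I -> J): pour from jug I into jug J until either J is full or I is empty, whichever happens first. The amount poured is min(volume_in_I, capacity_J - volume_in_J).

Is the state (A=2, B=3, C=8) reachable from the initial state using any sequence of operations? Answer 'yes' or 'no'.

Answer: no

Derivation:
BFS explored all 192 reachable states.
Reachable set includes: (0,0,0), (0,0,1), (0,0,2), (0,0,3), (0,0,4), (0,0,5), (0,0,6), (0,0,7), (0,0,8), (0,0,9), (0,0,10), (0,1,0) ...
Target (A=2, B=3, C=8) not in reachable set → no.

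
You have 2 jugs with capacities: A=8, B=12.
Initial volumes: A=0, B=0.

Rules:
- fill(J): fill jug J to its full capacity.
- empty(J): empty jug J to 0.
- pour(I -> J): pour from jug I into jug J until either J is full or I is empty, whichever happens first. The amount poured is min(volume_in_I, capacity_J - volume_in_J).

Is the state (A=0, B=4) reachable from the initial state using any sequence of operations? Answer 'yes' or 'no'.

Answer: yes

Derivation:
BFS from (A=0, B=0):
  1. fill(B) -> (A=0 B=12)
  2. pour(B -> A) -> (A=8 B=4)
  3. empty(A) -> (A=0 B=4)
Target reached → yes.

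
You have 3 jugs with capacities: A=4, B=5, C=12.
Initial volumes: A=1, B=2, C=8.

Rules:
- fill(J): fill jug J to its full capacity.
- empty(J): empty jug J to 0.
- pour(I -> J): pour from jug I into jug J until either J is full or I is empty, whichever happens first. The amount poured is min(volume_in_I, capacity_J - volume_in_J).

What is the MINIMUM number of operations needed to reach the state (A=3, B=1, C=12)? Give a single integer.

Answer: 3

Derivation:
BFS from (A=1, B=2, C=8). One shortest path:
  1. pour(B -> A) -> (A=3 B=0 C=8)
  2. fill(B) -> (A=3 B=5 C=8)
  3. pour(B -> C) -> (A=3 B=1 C=12)
Reached target in 3 moves.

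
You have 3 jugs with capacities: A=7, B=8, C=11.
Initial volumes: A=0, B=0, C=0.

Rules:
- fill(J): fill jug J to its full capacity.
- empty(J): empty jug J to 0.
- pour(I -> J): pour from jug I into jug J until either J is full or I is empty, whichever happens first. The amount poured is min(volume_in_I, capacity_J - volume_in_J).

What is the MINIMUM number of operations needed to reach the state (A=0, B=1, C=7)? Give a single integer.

BFS from (A=0, B=0, C=0). One shortest path:
  1. fill(B) -> (A=0 B=8 C=0)
  2. pour(B -> A) -> (A=7 B=1 C=0)
  3. pour(A -> C) -> (A=0 B=1 C=7)
Reached target in 3 moves.

Answer: 3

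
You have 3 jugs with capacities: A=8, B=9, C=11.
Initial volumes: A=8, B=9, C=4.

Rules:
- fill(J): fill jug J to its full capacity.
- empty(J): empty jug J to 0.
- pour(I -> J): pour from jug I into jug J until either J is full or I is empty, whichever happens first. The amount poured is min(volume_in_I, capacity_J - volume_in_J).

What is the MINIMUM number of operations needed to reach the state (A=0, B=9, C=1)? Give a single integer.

BFS from (A=8, B=9, C=4). One shortest path:
  1. pour(A -> C) -> (A=1 B=9 C=11)
  2. empty(C) -> (A=1 B=9 C=0)
  3. pour(A -> C) -> (A=0 B=9 C=1)
Reached target in 3 moves.

Answer: 3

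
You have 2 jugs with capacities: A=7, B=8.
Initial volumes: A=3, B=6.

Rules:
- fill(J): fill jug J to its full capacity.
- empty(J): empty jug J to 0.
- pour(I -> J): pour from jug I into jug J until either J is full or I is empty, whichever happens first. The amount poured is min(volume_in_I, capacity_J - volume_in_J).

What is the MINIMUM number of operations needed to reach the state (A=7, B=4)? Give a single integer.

Answer: 2

Derivation:
BFS from (A=3, B=6). One shortest path:
  1. fill(B) -> (A=3 B=8)
  2. pour(B -> A) -> (A=7 B=4)
Reached target in 2 moves.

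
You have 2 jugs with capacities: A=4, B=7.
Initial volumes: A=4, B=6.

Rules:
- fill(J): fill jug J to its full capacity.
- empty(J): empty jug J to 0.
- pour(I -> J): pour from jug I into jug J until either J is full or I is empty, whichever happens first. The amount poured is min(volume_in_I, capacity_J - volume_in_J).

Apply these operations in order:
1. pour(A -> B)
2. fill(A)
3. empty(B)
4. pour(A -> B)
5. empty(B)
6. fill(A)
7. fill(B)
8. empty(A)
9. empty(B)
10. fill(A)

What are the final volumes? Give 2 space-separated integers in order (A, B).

Answer: 4 0

Derivation:
Step 1: pour(A -> B) -> (A=3 B=7)
Step 2: fill(A) -> (A=4 B=7)
Step 3: empty(B) -> (A=4 B=0)
Step 4: pour(A -> B) -> (A=0 B=4)
Step 5: empty(B) -> (A=0 B=0)
Step 6: fill(A) -> (A=4 B=0)
Step 7: fill(B) -> (A=4 B=7)
Step 8: empty(A) -> (A=0 B=7)
Step 9: empty(B) -> (A=0 B=0)
Step 10: fill(A) -> (A=4 B=0)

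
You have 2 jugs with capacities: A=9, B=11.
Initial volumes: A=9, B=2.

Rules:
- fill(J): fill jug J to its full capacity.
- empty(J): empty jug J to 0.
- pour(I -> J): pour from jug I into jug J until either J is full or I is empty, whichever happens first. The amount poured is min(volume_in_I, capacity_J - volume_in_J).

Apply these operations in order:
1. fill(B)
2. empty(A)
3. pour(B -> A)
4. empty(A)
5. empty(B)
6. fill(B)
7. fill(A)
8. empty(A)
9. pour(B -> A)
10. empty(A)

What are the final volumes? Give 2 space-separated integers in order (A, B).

Answer: 0 2

Derivation:
Step 1: fill(B) -> (A=9 B=11)
Step 2: empty(A) -> (A=0 B=11)
Step 3: pour(B -> A) -> (A=9 B=2)
Step 4: empty(A) -> (A=0 B=2)
Step 5: empty(B) -> (A=0 B=0)
Step 6: fill(B) -> (A=0 B=11)
Step 7: fill(A) -> (A=9 B=11)
Step 8: empty(A) -> (A=0 B=11)
Step 9: pour(B -> A) -> (A=9 B=2)
Step 10: empty(A) -> (A=0 B=2)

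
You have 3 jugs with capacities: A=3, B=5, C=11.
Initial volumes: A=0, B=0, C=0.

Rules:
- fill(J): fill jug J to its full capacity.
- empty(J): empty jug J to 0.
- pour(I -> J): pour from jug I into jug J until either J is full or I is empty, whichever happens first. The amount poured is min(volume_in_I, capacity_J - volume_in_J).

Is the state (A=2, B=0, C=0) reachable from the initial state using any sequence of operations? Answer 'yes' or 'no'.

Answer: yes

Derivation:
BFS from (A=0, B=0, C=0):
  1. fill(B) -> (A=0 B=5 C=0)
  2. pour(B -> A) -> (A=3 B=2 C=0)
  3. empty(A) -> (A=0 B=2 C=0)
  4. pour(B -> A) -> (A=2 B=0 C=0)
Target reached → yes.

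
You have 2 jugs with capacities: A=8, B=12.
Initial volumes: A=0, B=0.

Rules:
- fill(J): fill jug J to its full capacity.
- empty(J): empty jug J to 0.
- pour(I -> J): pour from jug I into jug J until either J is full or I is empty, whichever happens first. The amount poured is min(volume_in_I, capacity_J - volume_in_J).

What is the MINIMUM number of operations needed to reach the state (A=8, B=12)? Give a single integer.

BFS from (A=0, B=0). One shortest path:
  1. fill(A) -> (A=8 B=0)
  2. fill(B) -> (A=8 B=12)
Reached target in 2 moves.

Answer: 2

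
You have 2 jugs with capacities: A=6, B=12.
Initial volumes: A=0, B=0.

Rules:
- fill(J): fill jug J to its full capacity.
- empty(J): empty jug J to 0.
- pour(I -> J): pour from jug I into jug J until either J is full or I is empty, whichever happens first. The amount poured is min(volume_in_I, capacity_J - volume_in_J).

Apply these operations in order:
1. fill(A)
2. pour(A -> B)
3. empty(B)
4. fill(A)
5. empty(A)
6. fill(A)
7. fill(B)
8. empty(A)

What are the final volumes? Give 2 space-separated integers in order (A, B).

Answer: 0 12

Derivation:
Step 1: fill(A) -> (A=6 B=0)
Step 2: pour(A -> B) -> (A=0 B=6)
Step 3: empty(B) -> (A=0 B=0)
Step 4: fill(A) -> (A=6 B=0)
Step 5: empty(A) -> (A=0 B=0)
Step 6: fill(A) -> (A=6 B=0)
Step 7: fill(B) -> (A=6 B=12)
Step 8: empty(A) -> (A=0 B=12)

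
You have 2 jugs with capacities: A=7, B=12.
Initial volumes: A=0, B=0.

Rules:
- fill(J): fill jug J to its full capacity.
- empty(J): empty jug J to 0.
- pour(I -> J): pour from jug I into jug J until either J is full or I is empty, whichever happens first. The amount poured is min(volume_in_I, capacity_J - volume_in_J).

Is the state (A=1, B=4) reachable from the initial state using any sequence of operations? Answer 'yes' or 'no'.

BFS explored all 38 reachable states.
Reachable set includes: (0,0), (0,1), (0,2), (0,3), (0,4), (0,5), (0,6), (0,7), (0,8), (0,9), (0,10), (0,11) ...
Target (A=1, B=4) not in reachable set → no.

Answer: no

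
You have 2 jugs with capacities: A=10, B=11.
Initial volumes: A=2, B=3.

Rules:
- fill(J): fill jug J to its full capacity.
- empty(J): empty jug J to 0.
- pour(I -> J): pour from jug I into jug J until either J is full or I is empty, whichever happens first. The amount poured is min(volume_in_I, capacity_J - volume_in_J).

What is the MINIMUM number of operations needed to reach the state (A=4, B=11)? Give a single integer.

Answer: 3

Derivation:
BFS from (A=2, B=3). One shortest path:
  1. pour(A -> B) -> (A=0 B=5)
  2. fill(A) -> (A=10 B=5)
  3. pour(A -> B) -> (A=4 B=11)
Reached target in 3 moves.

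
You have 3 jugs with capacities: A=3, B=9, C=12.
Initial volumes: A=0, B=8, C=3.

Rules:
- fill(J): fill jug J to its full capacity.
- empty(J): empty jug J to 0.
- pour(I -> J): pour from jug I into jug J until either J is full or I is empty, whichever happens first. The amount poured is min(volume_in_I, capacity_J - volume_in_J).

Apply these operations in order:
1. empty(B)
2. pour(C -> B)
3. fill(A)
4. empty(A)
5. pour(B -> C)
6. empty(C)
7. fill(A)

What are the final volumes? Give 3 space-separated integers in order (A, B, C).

Answer: 3 0 0

Derivation:
Step 1: empty(B) -> (A=0 B=0 C=3)
Step 2: pour(C -> B) -> (A=0 B=3 C=0)
Step 3: fill(A) -> (A=3 B=3 C=0)
Step 4: empty(A) -> (A=0 B=3 C=0)
Step 5: pour(B -> C) -> (A=0 B=0 C=3)
Step 6: empty(C) -> (A=0 B=0 C=0)
Step 7: fill(A) -> (A=3 B=0 C=0)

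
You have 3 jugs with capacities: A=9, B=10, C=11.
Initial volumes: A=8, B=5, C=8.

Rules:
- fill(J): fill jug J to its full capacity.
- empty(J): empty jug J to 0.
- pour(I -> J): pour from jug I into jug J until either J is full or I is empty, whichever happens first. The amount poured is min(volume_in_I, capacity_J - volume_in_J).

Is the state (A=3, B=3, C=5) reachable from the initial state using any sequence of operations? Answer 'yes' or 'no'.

Answer: no

Derivation:
BFS explored all 601 reachable states.
Reachable set includes: (0,0,0), (0,0,1), (0,0,2), (0,0,3), (0,0,4), (0,0,5), (0,0,6), (0,0,7), (0,0,8), (0,0,9), (0,0,10), (0,0,11) ...
Target (A=3, B=3, C=5) not in reachable set → no.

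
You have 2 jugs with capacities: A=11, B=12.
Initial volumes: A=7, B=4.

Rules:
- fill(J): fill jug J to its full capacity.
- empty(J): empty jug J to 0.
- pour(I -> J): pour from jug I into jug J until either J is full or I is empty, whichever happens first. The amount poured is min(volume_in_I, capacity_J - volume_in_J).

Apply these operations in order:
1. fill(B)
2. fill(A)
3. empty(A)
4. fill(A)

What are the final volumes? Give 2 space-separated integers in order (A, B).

Step 1: fill(B) -> (A=7 B=12)
Step 2: fill(A) -> (A=11 B=12)
Step 3: empty(A) -> (A=0 B=12)
Step 4: fill(A) -> (A=11 B=12)

Answer: 11 12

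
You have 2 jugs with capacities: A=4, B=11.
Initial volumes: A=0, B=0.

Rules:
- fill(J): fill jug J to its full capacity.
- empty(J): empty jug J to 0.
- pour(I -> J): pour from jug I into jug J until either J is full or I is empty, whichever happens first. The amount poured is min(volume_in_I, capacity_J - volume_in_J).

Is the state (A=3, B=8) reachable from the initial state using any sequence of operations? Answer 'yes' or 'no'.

BFS explored all 30 reachable states.
Reachable set includes: (0,0), (0,1), (0,2), (0,3), (0,4), (0,5), (0,6), (0,7), (0,8), (0,9), (0,10), (0,11) ...
Target (A=3, B=8) not in reachable set → no.

Answer: no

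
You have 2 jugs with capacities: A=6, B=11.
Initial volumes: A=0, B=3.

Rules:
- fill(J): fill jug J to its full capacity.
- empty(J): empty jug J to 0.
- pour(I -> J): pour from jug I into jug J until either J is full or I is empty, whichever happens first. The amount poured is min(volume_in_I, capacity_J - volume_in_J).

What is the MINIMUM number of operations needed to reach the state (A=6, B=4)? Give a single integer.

Answer: 7

Derivation:
BFS from (A=0, B=3). One shortest path:
  1. fill(A) -> (A=6 B=3)
  2. pour(A -> B) -> (A=0 B=9)
  3. fill(A) -> (A=6 B=9)
  4. pour(A -> B) -> (A=4 B=11)
  5. empty(B) -> (A=4 B=0)
  6. pour(A -> B) -> (A=0 B=4)
  7. fill(A) -> (A=6 B=4)
Reached target in 7 moves.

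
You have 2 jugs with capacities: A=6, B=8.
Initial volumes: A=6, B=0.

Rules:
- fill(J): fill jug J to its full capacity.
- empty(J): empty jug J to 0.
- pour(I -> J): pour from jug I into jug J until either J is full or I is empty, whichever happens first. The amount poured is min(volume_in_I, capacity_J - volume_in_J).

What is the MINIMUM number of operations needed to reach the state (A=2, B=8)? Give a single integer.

BFS from (A=6, B=0). One shortest path:
  1. empty(A) -> (A=0 B=0)
  2. fill(B) -> (A=0 B=8)
  3. pour(B -> A) -> (A=6 B=2)
  4. empty(A) -> (A=0 B=2)
  5. pour(B -> A) -> (A=2 B=0)
  6. fill(B) -> (A=2 B=8)
Reached target in 6 moves.

Answer: 6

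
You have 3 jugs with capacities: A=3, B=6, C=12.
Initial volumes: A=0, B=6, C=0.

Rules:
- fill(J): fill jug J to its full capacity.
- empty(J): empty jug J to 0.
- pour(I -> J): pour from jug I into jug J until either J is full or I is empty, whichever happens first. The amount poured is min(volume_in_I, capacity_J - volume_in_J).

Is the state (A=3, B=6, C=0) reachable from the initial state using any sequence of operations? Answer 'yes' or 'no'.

BFS from (A=0, B=6, C=0):
  1. fill(A) -> (A=3 B=6 C=0)
Target reached → yes.

Answer: yes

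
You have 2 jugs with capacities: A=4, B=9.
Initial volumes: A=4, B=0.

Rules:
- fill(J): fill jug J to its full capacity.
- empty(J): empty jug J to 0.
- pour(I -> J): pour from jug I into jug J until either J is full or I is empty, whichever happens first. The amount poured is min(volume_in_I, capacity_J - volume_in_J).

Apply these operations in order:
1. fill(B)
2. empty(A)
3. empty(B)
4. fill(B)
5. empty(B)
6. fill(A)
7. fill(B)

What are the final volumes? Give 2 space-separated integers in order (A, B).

Answer: 4 9

Derivation:
Step 1: fill(B) -> (A=4 B=9)
Step 2: empty(A) -> (A=0 B=9)
Step 3: empty(B) -> (A=0 B=0)
Step 4: fill(B) -> (A=0 B=9)
Step 5: empty(B) -> (A=0 B=0)
Step 6: fill(A) -> (A=4 B=0)
Step 7: fill(B) -> (A=4 B=9)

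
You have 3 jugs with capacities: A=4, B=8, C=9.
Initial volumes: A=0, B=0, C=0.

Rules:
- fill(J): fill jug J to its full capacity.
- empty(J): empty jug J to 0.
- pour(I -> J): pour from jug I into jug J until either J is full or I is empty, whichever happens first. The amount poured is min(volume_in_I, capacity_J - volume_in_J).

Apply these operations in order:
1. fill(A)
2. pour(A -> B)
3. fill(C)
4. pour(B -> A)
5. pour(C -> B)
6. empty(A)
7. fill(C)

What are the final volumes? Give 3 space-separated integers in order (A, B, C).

Answer: 0 8 9

Derivation:
Step 1: fill(A) -> (A=4 B=0 C=0)
Step 2: pour(A -> B) -> (A=0 B=4 C=0)
Step 3: fill(C) -> (A=0 B=4 C=9)
Step 4: pour(B -> A) -> (A=4 B=0 C=9)
Step 5: pour(C -> B) -> (A=4 B=8 C=1)
Step 6: empty(A) -> (A=0 B=8 C=1)
Step 7: fill(C) -> (A=0 B=8 C=9)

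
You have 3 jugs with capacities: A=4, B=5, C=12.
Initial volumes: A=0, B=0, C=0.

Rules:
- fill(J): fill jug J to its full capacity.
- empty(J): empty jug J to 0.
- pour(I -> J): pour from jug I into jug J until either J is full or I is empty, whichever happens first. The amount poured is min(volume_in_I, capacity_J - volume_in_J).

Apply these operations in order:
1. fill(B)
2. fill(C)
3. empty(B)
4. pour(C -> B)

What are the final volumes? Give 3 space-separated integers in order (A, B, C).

Answer: 0 5 7

Derivation:
Step 1: fill(B) -> (A=0 B=5 C=0)
Step 2: fill(C) -> (A=0 B=5 C=12)
Step 3: empty(B) -> (A=0 B=0 C=12)
Step 4: pour(C -> B) -> (A=0 B=5 C=7)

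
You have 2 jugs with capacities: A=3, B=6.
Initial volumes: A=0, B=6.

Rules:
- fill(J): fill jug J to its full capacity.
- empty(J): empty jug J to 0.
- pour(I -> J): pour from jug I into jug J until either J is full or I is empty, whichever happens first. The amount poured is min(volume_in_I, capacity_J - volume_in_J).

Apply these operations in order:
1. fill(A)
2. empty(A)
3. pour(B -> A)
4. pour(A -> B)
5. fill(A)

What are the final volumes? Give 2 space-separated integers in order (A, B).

Answer: 3 6

Derivation:
Step 1: fill(A) -> (A=3 B=6)
Step 2: empty(A) -> (A=0 B=6)
Step 3: pour(B -> A) -> (A=3 B=3)
Step 4: pour(A -> B) -> (A=0 B=6)
Step 5: fill(A) -> (A=3 B=6)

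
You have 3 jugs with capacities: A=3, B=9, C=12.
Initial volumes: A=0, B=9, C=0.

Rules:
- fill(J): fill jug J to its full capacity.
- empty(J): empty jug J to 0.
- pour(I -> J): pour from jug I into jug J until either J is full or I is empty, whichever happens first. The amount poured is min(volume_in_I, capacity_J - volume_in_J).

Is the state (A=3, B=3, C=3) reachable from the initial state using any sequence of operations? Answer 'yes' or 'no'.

BFS from (A=0, B=9, C=0):
  1. pour(B -> A) -> (A=3 B=6 C=0)
  2. pour(A -> C) -> (A=0 B=6 C=3)
  3. pour(B -> A) -> (A=3 B=3 C=3)
Target reached → yes.

Answer: yes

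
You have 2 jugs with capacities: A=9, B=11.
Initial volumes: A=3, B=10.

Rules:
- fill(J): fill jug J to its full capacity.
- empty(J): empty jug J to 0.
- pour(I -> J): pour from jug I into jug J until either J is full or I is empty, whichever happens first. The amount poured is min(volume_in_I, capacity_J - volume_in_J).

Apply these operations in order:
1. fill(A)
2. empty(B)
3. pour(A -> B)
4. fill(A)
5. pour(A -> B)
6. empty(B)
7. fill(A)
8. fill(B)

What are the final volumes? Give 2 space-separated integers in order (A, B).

Step 1: fill(A) -> (A=9 B=10)
Step 2: empty(B) -> (A=9 B=0)
Step 3: pour(A -> B) -> (A=0 B=9)
Step 4: fill(A) -> (A=9 B=9)
Step 5: pour(A -> B) -> (A=7 B=11)
Step 6: empty(B) -> (A=7 B=0)
Step 7: fill(A) -> (A=9 B=0)
Step 8: fill(B) -> (A=9 B=11)

Answer: 9 11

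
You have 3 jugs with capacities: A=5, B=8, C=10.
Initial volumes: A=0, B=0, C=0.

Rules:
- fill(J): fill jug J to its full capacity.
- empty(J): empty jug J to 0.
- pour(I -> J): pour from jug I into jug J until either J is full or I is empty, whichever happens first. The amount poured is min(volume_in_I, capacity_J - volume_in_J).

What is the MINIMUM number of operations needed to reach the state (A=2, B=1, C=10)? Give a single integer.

BFS from (A=0, B=0, C=0). One shortest path:
  1. fill(A) -> (A=5 B=0 C=0)
  2. fill(B) -> (A=5 B=8 C=0)
  3. pour(B -> C) -> (A=5 B=0 C=8)
  4. pour(A -> B) -> (A=0 B=5 C=8)
  5. pour(C -> A) -> (A=5 B=5 C=3)
  6. pour(A -> B) -> (A=2 B=8 C=3)
  7. pour(B -> C) -> (A=2 B=1 C=10)
Reached target in 7 moves.

Answer: 7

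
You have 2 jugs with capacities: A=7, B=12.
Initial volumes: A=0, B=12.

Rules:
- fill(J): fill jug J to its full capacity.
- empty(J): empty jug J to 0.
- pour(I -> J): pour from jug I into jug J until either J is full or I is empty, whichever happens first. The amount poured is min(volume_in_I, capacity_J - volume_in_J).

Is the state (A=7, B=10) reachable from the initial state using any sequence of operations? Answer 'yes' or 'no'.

BFS from (A=0, B=12):
  1. pour(B -> A) -> (A=7 B=5)
  2. empty(A) -> (A=0 B=5)
  3. pour(B -> A) -> (A=5 B=0)
  4. fill(B) -> (A=5 B=12)
  5. pour(B -> A) -> (A=7 B=10)
Target reached → yes.

Answer: yes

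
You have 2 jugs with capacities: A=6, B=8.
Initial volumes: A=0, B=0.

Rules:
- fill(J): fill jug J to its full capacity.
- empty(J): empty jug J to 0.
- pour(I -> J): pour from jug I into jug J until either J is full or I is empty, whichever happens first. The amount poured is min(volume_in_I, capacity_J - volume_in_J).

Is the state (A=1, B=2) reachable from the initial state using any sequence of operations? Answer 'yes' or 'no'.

Answer: no

Derivation:
BFS explored all 14 reachable states.
Reachable set includes: (0,0), (0,2), (0,4), (0,6), (0,8), (2,0), (2,8), (4,0), (4,8), (6,0), (6,2), (6,4) ...
Target (A=1, B=2) not in reachable set → no.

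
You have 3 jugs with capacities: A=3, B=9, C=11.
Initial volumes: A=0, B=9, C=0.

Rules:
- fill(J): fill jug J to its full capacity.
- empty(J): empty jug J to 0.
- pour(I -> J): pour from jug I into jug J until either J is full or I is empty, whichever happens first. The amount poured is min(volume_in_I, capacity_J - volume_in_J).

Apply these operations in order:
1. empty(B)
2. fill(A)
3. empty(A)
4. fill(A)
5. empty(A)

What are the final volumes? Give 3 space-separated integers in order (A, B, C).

Answer: 0 0 0

Derivation:
Step 1: empty(B) -> (A=0 B=0 C=0)
Step 2: fill(A) -> (A=3 B=0 C=0)
Step 3: empty(A) -> (A=0 B=0 C=0)
Step 4: fill(A) -> (A=3 B=0 C=0)
Step 5: empty(A) -> (A=0 B=0 C=0)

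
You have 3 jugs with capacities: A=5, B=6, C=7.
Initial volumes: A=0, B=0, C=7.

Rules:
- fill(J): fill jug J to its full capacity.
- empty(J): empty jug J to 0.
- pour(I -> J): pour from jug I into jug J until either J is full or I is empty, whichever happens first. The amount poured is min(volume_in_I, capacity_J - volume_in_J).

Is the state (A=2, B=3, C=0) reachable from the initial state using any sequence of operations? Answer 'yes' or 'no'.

Answer: yes

Derivation:
BFS from (A=0, B=0, C=7):
  1. fill(A) -> (A=5 B=0 C=7)
  2. empty(C) -> (A=5 B=0 C=0)
  3. pour(A -> B) -> (A=0 B=5 C=0)
  4. fill(A) -> (A=5 B=5 C=0)
  5. pour(A -> C) -> (A=0 B=5 C=5)
  6. pour(B -> C) -> (A=0 B=3 C=7)
  7. pour(C -> A) -> (A=5 B=3 C=2)
  8. empty(A) -> (A=0 B=3 C=2)
  9. pour(C -> A) -> (A=2 B=3 C=0)
Target reached → yes.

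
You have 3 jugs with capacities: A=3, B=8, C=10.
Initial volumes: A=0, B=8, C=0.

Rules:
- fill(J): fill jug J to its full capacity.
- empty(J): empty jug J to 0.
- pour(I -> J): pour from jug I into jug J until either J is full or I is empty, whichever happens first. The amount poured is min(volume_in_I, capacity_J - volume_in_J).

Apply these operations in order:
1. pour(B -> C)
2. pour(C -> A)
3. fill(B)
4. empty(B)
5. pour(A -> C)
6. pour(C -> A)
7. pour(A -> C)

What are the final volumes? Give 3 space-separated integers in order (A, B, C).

Answer: 0 0 8

Derivation:
Step 1: pour(B -> C) -> (A=0 B=0 C=8)
Step 2: pour(C -> A) -> (A=3 B=0 C=5)
Step 3: fill(B) -> (A=3 B=8 C=5)
Step 4: empty(B) -> (A=3 B=0 C=5)
Step 5: pour(A -> C) -> (A=0 B=0 C=8)
Step 6: pour(C -> A) -> (A=3 B=0 C=5)
Step 7: pour(A -> C) -> (A=0 B=0 C=8)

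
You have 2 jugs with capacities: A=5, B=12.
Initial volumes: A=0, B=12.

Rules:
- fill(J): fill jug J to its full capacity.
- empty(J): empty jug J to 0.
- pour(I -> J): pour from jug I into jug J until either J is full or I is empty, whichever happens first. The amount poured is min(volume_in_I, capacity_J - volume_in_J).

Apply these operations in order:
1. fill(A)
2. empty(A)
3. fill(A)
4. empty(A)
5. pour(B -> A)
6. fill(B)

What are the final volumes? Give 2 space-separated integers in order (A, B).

Answer: 5 12

Derivation:
Step 1: fill(A) -> (A=5 B=12)
Step 2: empty(A) -> (A=0 B=12)
Step 3: fill(A) -> (A=5 B=12)
Step 4: empty(A) -> (A=0 B=12)
Step 5: pour(B -> A) -> (A=5 B=7)
Step 6: fill(B) -> (A=5 B=12)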